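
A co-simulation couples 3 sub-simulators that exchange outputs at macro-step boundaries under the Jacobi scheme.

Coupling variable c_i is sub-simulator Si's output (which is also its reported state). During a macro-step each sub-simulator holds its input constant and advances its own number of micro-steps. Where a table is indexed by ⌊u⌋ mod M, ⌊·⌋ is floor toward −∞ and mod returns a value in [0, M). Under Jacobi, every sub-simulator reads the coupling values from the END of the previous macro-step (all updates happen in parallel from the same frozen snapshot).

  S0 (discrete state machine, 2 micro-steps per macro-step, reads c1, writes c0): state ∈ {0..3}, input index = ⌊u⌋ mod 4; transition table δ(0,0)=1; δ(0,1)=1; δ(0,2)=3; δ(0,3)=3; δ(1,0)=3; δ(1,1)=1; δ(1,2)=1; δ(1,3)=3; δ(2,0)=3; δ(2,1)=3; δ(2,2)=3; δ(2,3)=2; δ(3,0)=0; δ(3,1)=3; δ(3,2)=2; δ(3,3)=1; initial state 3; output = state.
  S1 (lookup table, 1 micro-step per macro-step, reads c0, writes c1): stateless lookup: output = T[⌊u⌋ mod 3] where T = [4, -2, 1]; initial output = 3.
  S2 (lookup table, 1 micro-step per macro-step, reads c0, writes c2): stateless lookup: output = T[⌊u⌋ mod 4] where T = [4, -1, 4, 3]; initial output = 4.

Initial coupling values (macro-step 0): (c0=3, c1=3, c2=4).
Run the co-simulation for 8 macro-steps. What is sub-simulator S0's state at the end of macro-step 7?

S0 state at macro-step 7 = 0

macro 1: S0 reads c1=3 → after 2×micro: 3; S1 reads c0=3 → after 1×micro: 4; S2 reads c0=3 → after 1×micro: 3 ⇒ (c0=3, c1=4, c2=3)
macro 2: S0 reads c1=4 → after 2×micro: 1; S1 reads c0=3 → after 1×micro: 4; S2 reads c0=3 → after 1×micro: 3 ⇒ (c0=1, c1=4, c2=3)
macro 3: S0 reads c1=4 → after 2×micro: 0; S1 reads c0=1 → after 1×micro: -2; S2 reads c0=1 → after 1×micro: -1 ⇒ (c0=0, c1=-2, c2=-1)
macro 4: S0 reads c1=-2 → after 2×micro: 2; S1 reads c0=0 → after 1×micro: 4; S2 reads c0=0 → after 1×micro: 4 ⇒ (c0=2, c1=4, c2=4)
macro 5: S0 reads c1=4 → after 2×micro: 0; S1 reads c0=2 → after 1×micro: 1; S2 reads c0=2 → after 1×micro: 4 ⇒ (c0=0, c1=1, c2=4)
macro 6: S0 reads c1=1 → after 2×micro: 1; S1 reads c0=0 → after 1×micro: 4; S2 reads c0=0 → after 1×micro: 4 ⇒ (c0=1, c1=4, c2=4)
macro 7: S0 reads c1=4 → after 2×micro: 0; S1 reads c0=1 → after 1×micro: -2; S2 reads c0=1 → after 1×micro: -1 ⇒ (c0=0, c1=-2, c2=-1)
macro 8: S0 reads c1=-2 → after 2×micro: 2; S1 reads c0=0 → after 1×micro: 4; S2 reads c0=0 → after 1×micro: 4 ⇒ (c0=2, c1=4, c2=4)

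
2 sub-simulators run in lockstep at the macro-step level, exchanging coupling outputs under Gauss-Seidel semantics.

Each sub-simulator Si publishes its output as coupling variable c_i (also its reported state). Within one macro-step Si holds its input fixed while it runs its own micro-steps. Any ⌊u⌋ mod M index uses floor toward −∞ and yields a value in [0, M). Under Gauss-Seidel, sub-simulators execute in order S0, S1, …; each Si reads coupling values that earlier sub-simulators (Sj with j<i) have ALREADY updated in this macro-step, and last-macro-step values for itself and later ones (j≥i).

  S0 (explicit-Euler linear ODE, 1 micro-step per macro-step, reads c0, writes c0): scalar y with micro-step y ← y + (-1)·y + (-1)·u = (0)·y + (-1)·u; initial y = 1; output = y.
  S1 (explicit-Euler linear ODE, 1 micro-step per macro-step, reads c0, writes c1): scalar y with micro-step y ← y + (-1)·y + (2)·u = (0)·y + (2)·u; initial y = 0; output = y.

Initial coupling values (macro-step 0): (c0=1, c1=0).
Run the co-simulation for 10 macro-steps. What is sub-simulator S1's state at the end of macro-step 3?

S1 state at macro-step 3 = -2

macro 1: S0 reads c0=1 → after 1×micro: -1; S1 reads c0=-1 → after 1×micro: -2 ⇒ (c0=-1, c1=-2)
macro 2: S0 reads c0=-1 → after 1×micro: 1; S1 reads c0=1 → after 1×micro: 2 ⇒ (c0=1, c1=2)
macro 3: S0 reads c0=1 → after 1×micro: -1; S1 reads c0=-1 → after 1×micro: -2 ⇒ (c0=-1, c1=-2)
macro 4: S0 reads c0=-1 → after 1×micro: 1; S1 reads c0=1 → after 1×micro: 2 ⇒ (c0=1, c1=2)
macro 5: S0 reads c0=1 → after 1×micro: -1; S1 reads c0=-1 → after 1×micro: -2 ⇒ (c0=-1, c1=-2)
macro 6: S0 reads c0=-1 → after 1×micro: 1; S1 reads c0=1 → after 1×micro: 2 ⇒ (c0=1, c1=2)
macro 7: S0 reads c0=1 → after 1×micro: -1; S1 reads c0=-1 → after 1×micro: -2 ⇒ (c0=-1, c1=-2)
macro 8: S0 reads c0=-1 → after 1×micro: 1; S1 reads c0=1 → after 1×micro: 2 ⇒ (c0=1, c1=2)
macro 9: S0 reads c0=1 → after 1×micro: -1; S1 reads c0=-1 → after 1×micro: -2 ⇒ (c0=-1, c1=-2)
macro 10: S0 reads c0=-1 → after 1×micro: 1; S1 reads c0=1 → after 1×micro: 2 ⇒ (c0=1, c1=2)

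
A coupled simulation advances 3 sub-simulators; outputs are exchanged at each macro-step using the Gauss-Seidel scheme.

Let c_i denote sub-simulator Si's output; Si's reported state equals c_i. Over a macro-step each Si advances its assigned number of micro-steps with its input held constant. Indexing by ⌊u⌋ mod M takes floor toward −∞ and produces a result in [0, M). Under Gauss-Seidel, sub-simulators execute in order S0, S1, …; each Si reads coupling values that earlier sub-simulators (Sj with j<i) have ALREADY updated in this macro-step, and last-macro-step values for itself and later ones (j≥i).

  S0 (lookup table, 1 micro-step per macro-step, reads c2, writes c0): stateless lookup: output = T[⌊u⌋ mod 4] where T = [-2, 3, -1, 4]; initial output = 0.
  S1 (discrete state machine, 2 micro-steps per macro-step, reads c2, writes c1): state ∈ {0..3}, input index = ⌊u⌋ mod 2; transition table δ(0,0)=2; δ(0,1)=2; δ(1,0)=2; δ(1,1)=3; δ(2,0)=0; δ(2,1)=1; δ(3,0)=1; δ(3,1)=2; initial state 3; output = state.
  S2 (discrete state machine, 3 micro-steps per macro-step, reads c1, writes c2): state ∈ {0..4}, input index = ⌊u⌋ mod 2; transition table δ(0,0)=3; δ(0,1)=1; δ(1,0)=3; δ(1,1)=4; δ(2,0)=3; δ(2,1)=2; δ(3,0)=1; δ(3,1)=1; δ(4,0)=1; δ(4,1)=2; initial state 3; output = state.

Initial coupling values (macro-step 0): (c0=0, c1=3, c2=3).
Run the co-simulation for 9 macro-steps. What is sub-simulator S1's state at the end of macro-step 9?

macro 1: S0 reads c2=3 → after 1×micro: 4; S1 reads c2=3 → after 2×micro: 1; S2 reads c1=1 → after 3×micro: 2 ⇒ (c0=4, c1=1, c2=2)
macro 2: S0 reads c2=2 → after 1×micro: -1; S1 reads c2=2 → after 2×micro: 0; S2 reads c1=0 → after 3×micro: 3 ⇒ (c0=-1, c1=0, c2=3)
macro 3: S0 reads c2=3 → after 1×micro: 4; S1 reads c2=3 → after 2×micro: 1; S2 reads c1=1 → after 3×micro: 2 ⇒ (c0=4, c1=1, c2=2)
macro 4: S0 reads c2=2 → after 1×micro: -1; S1 reads c2=2 → after 2×micro: 0; S2 reads c1=0 → after 3×micro: 3 ⇒ (c0=-1, c1=0, c2=3)
macro 5: S0 reads c2=3 → after 1×micro: 4; S1 reads c2=3 → after 2×micro: 1; S2 reads c1=1 → after 3×micro: 2 ⇒ (c0=4, c1=1, c2=2)
macro 6: S0 reads c2=2 → after 1×micro: -1; S1 reads c2=2 → after 2×micro: 0; S2 reads c1=0 → after 3×micro: 3 ⇒ (c0=-1, c1=0, c2=3)
macro 7: S0 reads c2=3 → after 1×micro: 4; S1 reads c2=3 → after 2×micro: 1; S2 reads c1=1 → after 3×micro: 2 ⇒ (c0=4, c1=1, c2=2)
macro 8: S0 reads c2=2 → after 1×micro: -1; S1 reads c2=2 → after 2×micro: 0; S2 reads c1=0 → after 3×micro: 3 ⇒ (c0=-1, c1=0, c2=3)
macro 9: S0 reads c2=3 → after 1×micro: 4; S1 reads c2=3 → after 2×micro: 1; S2 reads c1=1 → after 3×micro: 2 ⇒ (c0=4, c1=1, c2=2)

S1 state at macro-step 9 = 1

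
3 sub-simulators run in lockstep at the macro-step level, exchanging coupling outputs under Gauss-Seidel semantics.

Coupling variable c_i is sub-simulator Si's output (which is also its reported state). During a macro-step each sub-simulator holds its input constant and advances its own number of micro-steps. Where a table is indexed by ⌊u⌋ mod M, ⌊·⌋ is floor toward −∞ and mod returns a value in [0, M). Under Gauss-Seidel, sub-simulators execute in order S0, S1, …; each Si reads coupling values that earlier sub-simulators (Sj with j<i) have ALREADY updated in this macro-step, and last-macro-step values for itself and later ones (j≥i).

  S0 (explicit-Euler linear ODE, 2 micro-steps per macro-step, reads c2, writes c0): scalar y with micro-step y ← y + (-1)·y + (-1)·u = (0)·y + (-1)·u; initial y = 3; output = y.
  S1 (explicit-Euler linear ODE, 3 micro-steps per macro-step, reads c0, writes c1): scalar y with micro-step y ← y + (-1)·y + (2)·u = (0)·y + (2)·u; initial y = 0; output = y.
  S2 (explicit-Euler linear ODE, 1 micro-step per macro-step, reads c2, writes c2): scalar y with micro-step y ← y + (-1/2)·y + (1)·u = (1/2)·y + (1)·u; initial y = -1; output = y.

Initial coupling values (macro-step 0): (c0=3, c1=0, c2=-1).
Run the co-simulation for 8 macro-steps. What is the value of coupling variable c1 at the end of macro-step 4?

c1 at macro-step 4 = 27/4

macro 1: S0 reads c2=-1 → after 2×micro: 1; S1 reads c0=1 → after 3×micro: 2; S2 reads c2=-1 → after 1×micro: -3/2 ⇒ (c0=1, c1=2, c2=-3/2)
macro 2: S0 reads c2=-3/2 → after 2×micro: 3/2; S1 reads c0=3/2 → after 3×micro: 3; S2 reads c2=-3/2 → after 1×micro: -9/4 ⇒ (c0=3/2, c1=3, c2=-9/4)
macro 3: S0 reads c2=-9/4 → after 2×micro: 9/4; S1 reads c0=9/4 → after 3×micro: 9/2; S2 reads c2=-9/4 → after 1×micro: -27/8 ⇒ (c0=9/4, c1=9/2, c2=-27/8)
macro 4: S0 reads c2=-27/8 → after 2×micro: 27/8; S1 reads c0=27/8 → after 3×micro: 27/4; S2 reads c2=-27/8 → after 1×micro: -81/16 ⇒ (c0=27/8, c1=27/4, c2=-81/16)
macro 5: S0 reads c2=-81/16 → after 2×micro: 81/16; S1 reads c0=81/16 → after 3×micro: 81/8; S2 reads c2=-81/16 → after 1×micro: -243/32 ⇒ (c0=81/16, c1=81/8, c2=-243/32)
macro 6: S0 reads c2=-243/32 → after 2×micro: 243/32; S1 reads c0=243/32 → after 3×micro: 243/16; S2 reads c2=-243/32 → after 1×micro: -729/64 ⇒ (c0=243/32, c1=243/16, c2=-729/64)
macro 7: S0 reads c2=-729/64 → after 2×micro: 729/64; S1 reads c0=729/64 → after 3×micro: 729/32; S2 reads c2=-729/64 → after 1×micro: -2187/128 ⇒ (c0=729/64, c1=729/32, c2=-2187/128)
macro 8: S0 reads c2=-2187/128 → after 2×micro: 2187/128; S1 reads c0=2187/128 → after 3×micro: 2187/64; S2 reads c2=-2187/128 → after 1×micro: -6561/256 ⇒ (c0=2187/128, c1=2187/64, c2=-6561/256)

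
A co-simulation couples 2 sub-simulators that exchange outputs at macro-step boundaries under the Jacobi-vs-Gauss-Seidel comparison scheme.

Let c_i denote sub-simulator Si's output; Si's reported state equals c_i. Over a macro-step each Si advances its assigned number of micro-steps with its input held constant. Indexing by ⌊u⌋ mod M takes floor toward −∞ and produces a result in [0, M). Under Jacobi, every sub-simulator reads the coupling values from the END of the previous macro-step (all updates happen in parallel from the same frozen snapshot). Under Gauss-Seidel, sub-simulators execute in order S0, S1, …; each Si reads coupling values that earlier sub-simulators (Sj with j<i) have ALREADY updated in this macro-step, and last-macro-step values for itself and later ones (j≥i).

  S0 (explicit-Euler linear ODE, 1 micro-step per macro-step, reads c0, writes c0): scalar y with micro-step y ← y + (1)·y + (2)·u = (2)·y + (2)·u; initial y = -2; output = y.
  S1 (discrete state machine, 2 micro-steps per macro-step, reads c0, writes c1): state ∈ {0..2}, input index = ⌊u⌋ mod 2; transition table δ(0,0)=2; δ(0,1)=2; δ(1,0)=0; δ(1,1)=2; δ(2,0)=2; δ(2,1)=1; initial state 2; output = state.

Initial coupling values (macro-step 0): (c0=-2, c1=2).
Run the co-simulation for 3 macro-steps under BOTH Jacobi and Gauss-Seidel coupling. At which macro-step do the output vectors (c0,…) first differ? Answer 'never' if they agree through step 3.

first divergence at macro-step: never

[Jacobi] macro 1: S0 reads c0=-2 → after 1×micro: -8; S1 reads c0=-2 → after 2×micro: 2 ⇒ (c0=-8, c1=2)
[Jacobi] macro 2: S0 reads c0=-8 → after 1×micro: -32; S1 reads c0=-8 → after 2×micro: 2 ⇒ (c0=-32, c1=2)
[Jacobi] macro 3: S0 reads c0=-32 → after 1×micro: -128; S1 reads c0=-32 → after 2×micro: 2 ⇒ (c0=-128, c1=2)
[Gauss-Seidel] macro 1: S0 reads c0=-2 → after 1×micro: -8; S1 reads c0=-8 → after 2×micro: 2 ⇒ (c0=-8, c1=2)
[Gauss-Seidel] macro 2: S0 reads c0=-8 → after 1×micro: -32; S1 reads c0=-32 → after 2×micro: 2 ⇒ (c0=-32, c1=2)
[Gauss-Seidel] macro 3: S0 reads c0=-32 → after 1×micro: -128; S1 reads c0=-128 → after 2×micro: 2 ⇒ (c0=-128, c1=2)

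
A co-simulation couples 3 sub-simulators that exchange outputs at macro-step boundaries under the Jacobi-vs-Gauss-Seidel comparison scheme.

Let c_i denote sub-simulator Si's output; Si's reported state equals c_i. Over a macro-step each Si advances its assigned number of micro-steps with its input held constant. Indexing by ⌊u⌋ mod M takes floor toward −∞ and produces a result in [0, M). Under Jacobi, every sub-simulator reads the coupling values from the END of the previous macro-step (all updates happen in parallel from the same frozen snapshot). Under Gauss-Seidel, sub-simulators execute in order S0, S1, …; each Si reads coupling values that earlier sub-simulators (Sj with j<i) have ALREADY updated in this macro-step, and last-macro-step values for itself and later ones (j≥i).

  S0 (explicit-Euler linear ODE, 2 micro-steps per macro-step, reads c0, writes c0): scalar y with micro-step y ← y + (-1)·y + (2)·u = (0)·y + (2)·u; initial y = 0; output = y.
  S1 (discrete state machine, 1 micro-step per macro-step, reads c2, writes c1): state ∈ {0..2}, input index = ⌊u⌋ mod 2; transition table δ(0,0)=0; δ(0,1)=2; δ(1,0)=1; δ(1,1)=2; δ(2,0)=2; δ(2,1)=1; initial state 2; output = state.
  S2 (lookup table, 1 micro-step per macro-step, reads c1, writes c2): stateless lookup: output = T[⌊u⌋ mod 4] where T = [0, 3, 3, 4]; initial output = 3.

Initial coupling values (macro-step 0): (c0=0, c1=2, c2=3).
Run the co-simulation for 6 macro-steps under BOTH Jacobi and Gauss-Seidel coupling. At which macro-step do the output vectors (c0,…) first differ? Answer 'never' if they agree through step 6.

[Jacobi] macro 1: S0 reads c0=0 → after 2×micro: 0; S1 reads c2=3 → after 1×micro: 1; S2 reads c1=2 → after 1×micro: 3 ⇒ (c0=0, c1=1, c2=3)
[Jacobi] macro 2: S0 reads c0=0 → after 2×micro: 0; S1 reads c2=3 → after 1×micro: 2; S2 reads c1=1 → after 1×micro: 3 ⇒ (c0=0, c1=2, c2=3)
[Jacobi] macro 3: S0 reads c0=0 → after 2×micro: 0; S1 reads c2=3 → after 1×micro: 1; S2 reads c1=2 → after 1×micro: 3 ⇒ (c0=0, c1=1, c2=3)
[Jacobi] macro 4: S0 reads c0=0 → after 2×micro: 0; S1 reads c2=3 → after 1×micro: 2; S2 reads c1=1 → after 1×micro: 3 ⇒ (c0=0, c1=2, c2=3)
[Jacobi] macro 5: S0 reads c0=0 → after 2×micro: 0; S1 reads c2=3 → after 1×micro: 1; S2 reads c1=2 → after 1×micro: 3 ⇒ (c0=0, c1=1, c2=3)
[Jacobi] macro 6: S0 reads c0=0 → after 2×micro: 0; S1 reads c2=3 → after 1×micro: 2; S2 reads c1=1 → after 1×micro: 3 ⇒ (c0=0, c1=2, c2=3)
[Gauss-Seidel] macro 1: S0 reads c0=0 → after 2×micro: 0; S1 reads c2=3 → after 1×micro: 1; S2 reads c1=1 → after 1×micro: 3 ⇒ (c0=0, c1=1, c2=3)
[Gauss-Seidel] macro 2: S0 reads c0=0 → after 2×micro: 0; S1 reads c2=3 → after 1×micro: 2; S2 reads c1=2 → after 1×micro: 3 ⇒ (c0=0, c1=2, c2=3)
[Gauss-Seidel] macro 3: S0 reads c0=0 → after 2×micro: 0; S1 reads c2=3 → after 1×micro: 1; S2 reads c1=1 → after 1×micro: 3 ⇒ (c0=0, c1=1, c2=3)
[Gauss-Seidel] macro 4: S0 reads c0=0 → after 2×micro: 0; S1 reads c2=3 → after 1×micro: 2; S2 reads c1=2 → after 1×micro: 3 ⇒ (c0=0, c1=2, c2=3)
[Gauss-Seidel] macro 5: S0 reads c0=0 → after 2×micro: 0; S1 reads c2=3 → after 1×micro: 1; S2 reads c1=1 → after 1×micro: 3 ⇒ (c0=0, c1=1, c2=3)
[Gauss-Seidel] macro 6: S0 reads c0=0 → after 2×micro: 0; S1 reads c2=3 → after 1×micro: 2; S2 reads c1=2 → after 1×micro: 3 ⇒ (c0=0, c1=2, c2=3)

first divergence at macro-step: never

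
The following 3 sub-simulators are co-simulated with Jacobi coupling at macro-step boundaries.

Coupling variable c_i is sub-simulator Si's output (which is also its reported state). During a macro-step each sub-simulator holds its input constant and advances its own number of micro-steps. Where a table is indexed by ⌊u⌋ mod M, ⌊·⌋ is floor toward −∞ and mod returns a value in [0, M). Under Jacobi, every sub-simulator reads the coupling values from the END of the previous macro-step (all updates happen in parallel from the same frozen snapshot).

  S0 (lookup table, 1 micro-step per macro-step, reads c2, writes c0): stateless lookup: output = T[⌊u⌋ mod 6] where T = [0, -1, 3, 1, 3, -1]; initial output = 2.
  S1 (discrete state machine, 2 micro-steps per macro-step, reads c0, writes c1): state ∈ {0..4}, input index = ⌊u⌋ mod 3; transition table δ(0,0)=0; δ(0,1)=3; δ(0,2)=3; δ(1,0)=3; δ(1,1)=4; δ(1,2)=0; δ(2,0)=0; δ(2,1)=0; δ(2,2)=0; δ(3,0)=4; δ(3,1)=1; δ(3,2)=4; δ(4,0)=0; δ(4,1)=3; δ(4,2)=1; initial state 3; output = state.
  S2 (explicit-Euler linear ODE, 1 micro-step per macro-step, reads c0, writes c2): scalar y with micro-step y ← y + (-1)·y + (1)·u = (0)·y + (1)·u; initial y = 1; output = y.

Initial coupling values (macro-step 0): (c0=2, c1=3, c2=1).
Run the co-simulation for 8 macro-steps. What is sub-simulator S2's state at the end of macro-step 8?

macro 1: S0 reads c2=1 → after 1×micro: -1; S1 reads c0=2 → after 2×micro: 1; S2 reads c0=2 → after 1×micro: 2 ⇒ (c0=-1, c1=1, c2=2)
macro 2: S0 reads c2=2 → after 1×micro: 3; S1 reads c0=-1 → after 2×micro: 3; S2 reads c0=-1 → after 1×micro: -1 ⇒ (c0=3, c1=3, c2=-1)
macro 3: S0 reads c2=-1 → after 1×micro: -1; S1 reads c0=3 → after 2×micro: 0; S2 reads c0=3 → after 1×micro: 3 ⇒ (c0=-1, c1=0, c2=3)
macro 4: S0 reads c2=3 → after 1×micro: 1; S1 reads c0=-1 → after 2×micro: 4; S2 reads c0=-1 → after 1×micro: -1 ⇒ (c0=1, c1=4, c2=-1)
macro 5: S0 reads c2=-1 → after 1×micro: -1; S1 reads c0=1 → after 2×micro: 1; S2 reads c0=1 → after 1×micro: 1 ⇒ (c0=-1, c1=1, c2=1)
macro 6: S0 reads c2=1 → after 1×micro: -1; S1 reads c0=-1 → after 2×micro: 3; S2 reads c0=-1 → after 1×micro: -1 ⇒ (c0=-1, c1=3, c2=-1)
macro 7: S0 reads c2=-1 → after 1×micro: -1; S1 reads c0=-1 → after 2×micro: 1; S2 reads c0=-1 → after 1×micro: -1 ⇒ (c0=-1, c1=1, c2=-1)
macro 8: S0 reads c2=-1 → after 1×micro: -1; S1 reads c0=-1 → after 2×micro: 3; S2 reads c0=-1 → after 1×micro: -1 ⇒ (c0=-1, c1=3, c2=-1)

S2 state at macro-step 8 = -1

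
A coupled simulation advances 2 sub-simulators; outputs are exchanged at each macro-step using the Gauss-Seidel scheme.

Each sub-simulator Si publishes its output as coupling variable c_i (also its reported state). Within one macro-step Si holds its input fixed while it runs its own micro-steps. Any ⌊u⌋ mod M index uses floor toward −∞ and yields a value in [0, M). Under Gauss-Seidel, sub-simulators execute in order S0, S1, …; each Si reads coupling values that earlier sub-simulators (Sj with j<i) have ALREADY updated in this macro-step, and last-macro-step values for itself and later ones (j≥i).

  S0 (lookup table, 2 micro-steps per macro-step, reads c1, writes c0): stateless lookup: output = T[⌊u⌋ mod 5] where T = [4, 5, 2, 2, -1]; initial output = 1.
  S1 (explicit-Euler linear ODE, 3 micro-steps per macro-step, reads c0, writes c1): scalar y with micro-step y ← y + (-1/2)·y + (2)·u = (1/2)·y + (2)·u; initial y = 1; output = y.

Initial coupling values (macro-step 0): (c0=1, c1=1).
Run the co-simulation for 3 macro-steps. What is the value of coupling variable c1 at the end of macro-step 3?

macro 1: S0 reads c1=1 → after 2×micro: 5; S1 reads c0=5 → after 3×micro: 141/8 ⇒ (c0=5, c1=141/8)
macro 2: S0 reads c1=141/8 → after 2×micro: 2; S1 reads c0=2 → after 3×micro: 589/64 ⇒ (c0=2, c1=589/64)
macro 3: S0 reads c1=589/64 → after 2×micro: -1; S1 reads c0=-1 → after 3×micro: -1203/512 ⇒ (c0=-1, c1=-1203/512)

c1 at macro-step 3 = -1203/512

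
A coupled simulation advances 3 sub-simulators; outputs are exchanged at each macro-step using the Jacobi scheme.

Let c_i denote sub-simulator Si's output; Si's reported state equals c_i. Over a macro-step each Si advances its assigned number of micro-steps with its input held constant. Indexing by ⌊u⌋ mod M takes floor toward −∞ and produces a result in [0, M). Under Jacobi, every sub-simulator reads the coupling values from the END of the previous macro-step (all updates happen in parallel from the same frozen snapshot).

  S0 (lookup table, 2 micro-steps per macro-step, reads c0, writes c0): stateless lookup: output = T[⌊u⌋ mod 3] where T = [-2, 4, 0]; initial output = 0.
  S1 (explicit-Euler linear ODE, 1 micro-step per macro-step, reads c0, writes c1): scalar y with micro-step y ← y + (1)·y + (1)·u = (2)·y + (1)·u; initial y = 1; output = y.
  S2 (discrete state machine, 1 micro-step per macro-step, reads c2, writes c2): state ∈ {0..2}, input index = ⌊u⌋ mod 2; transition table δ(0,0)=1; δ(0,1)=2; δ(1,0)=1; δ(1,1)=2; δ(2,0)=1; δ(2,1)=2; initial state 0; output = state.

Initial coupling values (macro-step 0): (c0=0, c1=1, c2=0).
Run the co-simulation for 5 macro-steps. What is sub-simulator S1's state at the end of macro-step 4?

S1 state at macro-step 4 = 20

macro 1: S0 reads c0=0 → after 2×micro: -2; S1 reads c0=0 → after 1×micro: 2; S2 reads c2=0 → after 1×micro: 1 ⇒ (c0=-2, c1=2, c2=1)
macro 2: S0 reads c0=-2 → after 2×micro: 4; S1 reads c0=-2 → after 1×micro: 2; S2 reads c2=1 → after 1×micro: 2 ⇒ (c0=4, c1=2, c2=2)
macro 3: S0 reads c0=4 → after 2×micro: 4; S1 reads c0=4 → after 1×micro: 8; S2 reads c2=2 → after 1×micro: 1 ⇒ (c0=4, c1=8, c2=1)
macro 4: S0 reads c0=4 → after 2×micro: 4; S1 reads c0=4 → after 1×micro: 20; S2 reads c2=1 → after 1×micro: 2 ⇒ (c0=4, c1=20, c2=2)
macro 5: S0 reads c0=4 → after 2×micro: 4; S1 reads c0=4 → after 1×micro: 44; S2 reads c2=2 → after 1×micro: 1 ⇒ (c0=4, c1=44, c2=1)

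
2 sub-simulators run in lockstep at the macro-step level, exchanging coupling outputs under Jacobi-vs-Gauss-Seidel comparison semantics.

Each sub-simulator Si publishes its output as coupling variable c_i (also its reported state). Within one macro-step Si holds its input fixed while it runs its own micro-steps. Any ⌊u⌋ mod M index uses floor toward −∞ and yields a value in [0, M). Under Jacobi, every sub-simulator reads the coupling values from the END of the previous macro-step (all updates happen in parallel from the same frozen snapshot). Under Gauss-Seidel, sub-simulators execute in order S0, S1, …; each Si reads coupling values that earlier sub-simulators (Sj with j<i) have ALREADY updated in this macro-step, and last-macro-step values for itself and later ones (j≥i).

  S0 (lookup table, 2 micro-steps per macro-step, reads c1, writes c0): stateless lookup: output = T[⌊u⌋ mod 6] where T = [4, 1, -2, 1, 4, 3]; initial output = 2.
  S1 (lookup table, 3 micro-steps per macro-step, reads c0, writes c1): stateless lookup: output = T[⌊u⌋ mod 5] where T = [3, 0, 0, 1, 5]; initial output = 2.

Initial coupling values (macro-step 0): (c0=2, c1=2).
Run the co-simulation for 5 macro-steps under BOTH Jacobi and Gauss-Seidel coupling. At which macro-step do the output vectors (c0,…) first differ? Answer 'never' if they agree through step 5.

[Jacobi] macro 1: S0 reads c1=2 → after 2×micro: -2; S1 reads c0=2 → after 3×micro: 0 ⇒ (c0=-2, c1=0)
[Jacobi] macro 2: S0 reads c1=0 → after 2×micro: 4; S1 reads c0=-2 → after 3×micro: 1 ⇒ (c0=4, c1=1)
[Jacobi] macro 3: S0 reads c1=1 → after 2×micro: 1; S1 reads c0=4 → after 3×micro: 5 ⇒ (c0=1, c1=5)
[Jacobi] macro 4: S0 reads c1=5 → after 2×micro: 3; S1 reads c0=1 → after 3×micro: 0 ⇒ (c0=3, c1=0)
[Jacobi] macro 5: S0 reads c1=0 → after 2×micro: 4; S1 reads c0=3 → after 3×micro: 1 ⇒ (c0=4, c1=1)
[Gauss-Seidel] macro 1: S0 reads c1=2 → after 2×micro: -2; S1 reads c0=-2 → after 3×micro: 1 ⇒ (c0=-2, c1=1)
[Gauss-Seidel] macro 2: S0 reads c1=1 → after 2×micro: 1; S1 reads c0=1 → after 3×micro: 0 ⇒ (c0=1, c1=0)
[Gauss-Seidel] macro 3: S0 reads c1=0 → after 2×micro: 4; S1 reads c0=4 → after 3×micro: 5 ⇒ (c0=4, c1=5)
[Gauss-Seidel] macro 4: S0 reads c1=5 → after 2×micro: 3; S1 reads c0=3 → after 3×micro: 1 ⇒ (c0=3, c1=1)
[Gauss-Seidel] macro 5: S0 reads c1=1 → after 2×micro: 1; S1 reads c0=1 → after 3×micro: 0 ⇒ (c0=1, c1=0)

first divergence at macro-step: 1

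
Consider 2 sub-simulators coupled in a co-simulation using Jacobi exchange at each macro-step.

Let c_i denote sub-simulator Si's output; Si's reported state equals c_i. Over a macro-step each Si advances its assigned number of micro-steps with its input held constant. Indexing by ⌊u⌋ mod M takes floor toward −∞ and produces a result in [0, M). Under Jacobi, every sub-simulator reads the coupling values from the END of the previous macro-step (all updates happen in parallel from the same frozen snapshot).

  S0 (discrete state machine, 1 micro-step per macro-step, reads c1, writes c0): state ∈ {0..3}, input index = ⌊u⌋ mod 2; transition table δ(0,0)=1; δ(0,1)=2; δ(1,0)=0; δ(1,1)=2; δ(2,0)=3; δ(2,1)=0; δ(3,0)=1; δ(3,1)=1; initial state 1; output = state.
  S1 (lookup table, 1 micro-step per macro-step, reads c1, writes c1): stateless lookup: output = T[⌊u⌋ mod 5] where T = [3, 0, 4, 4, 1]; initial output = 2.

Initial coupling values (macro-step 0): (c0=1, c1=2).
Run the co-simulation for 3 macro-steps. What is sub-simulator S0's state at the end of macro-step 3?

S0 state at macro-step 3 = 2

macro 1: S0 reads c1=2 → after 1×micro: 0; S1 reads c1=2 → after 1×micro: 4 ⇒ (c0=0, c1=4)
macro 2: S0 reads c1=4 → after 1×micro: 1; S1 reads c1=4 → after 1×micro: 1 ⇒ (c0=1, c1=1)
macro 3: S0 reads c1=1 → after 1×micro: 2; S1 reads c1=1 → after 1×micro: 0 ⇒ (c0=2, c1=0)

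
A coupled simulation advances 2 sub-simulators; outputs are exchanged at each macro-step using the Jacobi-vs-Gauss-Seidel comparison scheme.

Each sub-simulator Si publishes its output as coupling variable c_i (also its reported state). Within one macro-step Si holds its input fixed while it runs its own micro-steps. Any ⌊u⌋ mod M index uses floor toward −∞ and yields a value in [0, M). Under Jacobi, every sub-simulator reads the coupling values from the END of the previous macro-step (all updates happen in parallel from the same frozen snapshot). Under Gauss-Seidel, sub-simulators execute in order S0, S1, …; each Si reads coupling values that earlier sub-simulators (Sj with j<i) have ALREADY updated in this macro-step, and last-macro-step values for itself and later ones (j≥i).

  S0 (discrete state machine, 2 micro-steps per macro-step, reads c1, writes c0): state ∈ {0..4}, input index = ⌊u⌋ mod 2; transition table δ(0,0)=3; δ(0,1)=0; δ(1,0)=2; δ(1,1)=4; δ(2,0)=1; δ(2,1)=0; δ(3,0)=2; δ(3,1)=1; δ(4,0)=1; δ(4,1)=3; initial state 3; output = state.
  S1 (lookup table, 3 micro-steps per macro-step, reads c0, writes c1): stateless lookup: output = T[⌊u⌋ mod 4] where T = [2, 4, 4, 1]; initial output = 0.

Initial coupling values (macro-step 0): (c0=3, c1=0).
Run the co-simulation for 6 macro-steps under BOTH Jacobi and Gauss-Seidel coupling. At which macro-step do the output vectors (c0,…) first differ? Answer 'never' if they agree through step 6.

first divergence at macro-step: 1

[Jacobi] macro 1: S0 reads c1=0 → after 2×micro: 1; S1 reads c0=3 → after 3×micro: 1 ⇒ (c0=1, c1=1)
[Jacobi] macro 2: S0 reads c1=1 → after 2×micro: 3; S1 reads c0=1 → after 3×micro: 4 ⇒ (c0=3, c1=4)
[Jacobi] macro 3: S0 reads c1=4 → after 2×micro: 1; S1 reads c0=3 → after 3×micro: 1 ⇒ (c0=1, c1=1)
[Jacobi] macro 4: S0 reads c1=1 → after 2×micro: 3; S1 reads c0=1 → after 3×micro: 4 ⇒ (c0=3, c1=4)
[Jacobi] macro 5: S0 reads c1=4 → after 2×micro: 1; S1 reads c0=3 → after 3×micro: 1 ⇒ (c0=1, c1=1)
[Jacobi] macro 6: S0 reads c1=1 → after 2×micro: 3; S1 reads c0=1 → after 3×micro: 4 ⇒ (c0=3, c1=4)
[Gauss-Seidel] macro 1: S0 reads c1=0 → after 2×micro: 1; S1 reads c0=1 → after 3×micro: 4 ⇒ (c0=1, c1=4)
[Gauss-Seidel] macro 2: S0 reads c1=4 → after 2×micro: 1; S1 reads c0=1 → after 3×micro: 4 ⇒ (c0=1, c1=4)
[Gauss-Seidel] macro 3: S0 reads c1=4 → after 2×micro: 1; S1 reads c0=1 → after 3×micro: 4 ⇒ (c0=1, c1=4)
[Gauss-Seidel] macro 4: S0 reads c1=4 → after 2×micro: 1; S1 reads c0=1 → after 3×micro: 4 ⇒ (c0=1, c1=4)
[Gauss-Seidel] macro 5: S0 reads c1=4 → after 2×micro: 1; S1 reads c0=1 → after 3×micro: 4 ⇒ (c0=1, c1=4)
[Gauss-Seidel] macro 6: S0 reads c1=4 → after 2×micro: 1; S1 reads c0=1 → after 3×micro: 4 ⇒ (c0=1, c1=4)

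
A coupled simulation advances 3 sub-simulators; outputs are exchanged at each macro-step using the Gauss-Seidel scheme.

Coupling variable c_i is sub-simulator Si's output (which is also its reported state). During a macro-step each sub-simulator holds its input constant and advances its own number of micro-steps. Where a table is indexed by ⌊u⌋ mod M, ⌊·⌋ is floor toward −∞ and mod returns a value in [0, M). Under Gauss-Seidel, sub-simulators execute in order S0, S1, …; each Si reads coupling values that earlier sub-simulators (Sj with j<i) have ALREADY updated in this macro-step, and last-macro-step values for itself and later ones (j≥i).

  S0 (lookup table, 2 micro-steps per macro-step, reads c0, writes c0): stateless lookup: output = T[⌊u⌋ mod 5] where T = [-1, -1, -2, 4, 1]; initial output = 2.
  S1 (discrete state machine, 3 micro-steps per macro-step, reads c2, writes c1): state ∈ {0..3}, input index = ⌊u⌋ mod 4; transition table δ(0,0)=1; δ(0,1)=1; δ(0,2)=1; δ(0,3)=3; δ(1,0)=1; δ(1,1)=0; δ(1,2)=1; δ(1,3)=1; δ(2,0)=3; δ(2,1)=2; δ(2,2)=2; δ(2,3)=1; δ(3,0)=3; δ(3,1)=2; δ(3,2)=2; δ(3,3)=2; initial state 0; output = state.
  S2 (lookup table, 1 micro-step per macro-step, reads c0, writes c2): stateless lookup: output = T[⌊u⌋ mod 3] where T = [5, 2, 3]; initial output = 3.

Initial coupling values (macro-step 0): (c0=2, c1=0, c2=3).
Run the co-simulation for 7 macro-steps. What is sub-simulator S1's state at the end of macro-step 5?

macro 1: S0 reads c0=2 → after 2×micro: -2; S1 reads c2=3 → after 3×micro: 1; S2 reads c0=-2 → after 1×micro: 2 ⇒ (c0=-2, c1=1, c2=2)
macro 2: S0 reads c0=-2 → after 2×micro: 4; S1 reads c2=2 → after 3×micro: 1; S2 reads c0=4 → after 1×micro: 2 ⇒ (c0=4, c1=1, c2=2)
macro 3: S0 reads c0=4 → after 2×micro: 1; S1 reads c2=2 → after 3×micro: 1; S2 reads c0=1 → after 1×micro: 2 ⇒ (c0=1, c1=1, c2=2)
macro 4: S0 reads c0=1 → after 2×micro: -1; S1 reads c2=2 → after 3×micro: 1; S2 reads c0=-1 → after 1×micro: 3 ⇒ (c0=-1, c1=1, c2=3)
macro 5: S0 reads c0=-1 → after 2×micro: 1; S1 reads c2=3 → after 3×micro: 1; S2 reads c0=1 → after 1×micro: 2 ⇒ (c0=1, c1=1, c2=2)
macro 6: S0 reads c0=1 → after 2×micro: -1; S1 reads c2=2 → after 3×micro: 1; S2 reads c0=-1 → after 1×micro: 3 ⇒ (c0=-1, c1=1, c2=3)
macro 7: S0 reads c0=-1 → after 2×micro: 1; S1 reads c2=3 → after 3×micro: 1; S2 reads c0=1 → after 1×micro: 2 ⇒ (c0=1, c1=1, c2=2)

S1 state at macro-step 5 = 1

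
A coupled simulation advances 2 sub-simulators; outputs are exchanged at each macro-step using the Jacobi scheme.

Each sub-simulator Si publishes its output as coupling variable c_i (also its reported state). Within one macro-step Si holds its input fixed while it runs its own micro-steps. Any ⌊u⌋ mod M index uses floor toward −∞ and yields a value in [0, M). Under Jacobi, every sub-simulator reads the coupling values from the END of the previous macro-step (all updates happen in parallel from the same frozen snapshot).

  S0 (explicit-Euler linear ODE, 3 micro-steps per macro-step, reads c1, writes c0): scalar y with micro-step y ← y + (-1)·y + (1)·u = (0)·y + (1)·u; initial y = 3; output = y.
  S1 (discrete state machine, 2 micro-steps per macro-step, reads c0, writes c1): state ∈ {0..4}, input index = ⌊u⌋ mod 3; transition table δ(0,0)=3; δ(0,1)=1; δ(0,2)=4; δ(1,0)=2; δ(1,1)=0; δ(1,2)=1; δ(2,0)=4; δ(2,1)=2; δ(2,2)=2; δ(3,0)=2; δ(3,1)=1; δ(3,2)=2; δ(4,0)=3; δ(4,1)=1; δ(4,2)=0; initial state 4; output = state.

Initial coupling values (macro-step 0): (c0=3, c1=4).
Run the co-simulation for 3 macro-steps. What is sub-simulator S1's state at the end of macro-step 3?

S1 state at macro-step 3 = 2

macro 1: S0 reads c1=4 → after 3×micro: 4; S1 reads c0=3 → after 2×micro: 2 ⇒ (c0=4, c1=2)
macro 2: S0 reads c1=2 → after 3×micro: 2; S1 reads c0=4 → after 2×micro: 2 ⇒ (c0=2, c1=2)
macro 3: S0 reads c1=2 → after 3×micro: 2; S1 reads c0=2 → after 2×micro: 2 ⇒ (c0=2, c1=2)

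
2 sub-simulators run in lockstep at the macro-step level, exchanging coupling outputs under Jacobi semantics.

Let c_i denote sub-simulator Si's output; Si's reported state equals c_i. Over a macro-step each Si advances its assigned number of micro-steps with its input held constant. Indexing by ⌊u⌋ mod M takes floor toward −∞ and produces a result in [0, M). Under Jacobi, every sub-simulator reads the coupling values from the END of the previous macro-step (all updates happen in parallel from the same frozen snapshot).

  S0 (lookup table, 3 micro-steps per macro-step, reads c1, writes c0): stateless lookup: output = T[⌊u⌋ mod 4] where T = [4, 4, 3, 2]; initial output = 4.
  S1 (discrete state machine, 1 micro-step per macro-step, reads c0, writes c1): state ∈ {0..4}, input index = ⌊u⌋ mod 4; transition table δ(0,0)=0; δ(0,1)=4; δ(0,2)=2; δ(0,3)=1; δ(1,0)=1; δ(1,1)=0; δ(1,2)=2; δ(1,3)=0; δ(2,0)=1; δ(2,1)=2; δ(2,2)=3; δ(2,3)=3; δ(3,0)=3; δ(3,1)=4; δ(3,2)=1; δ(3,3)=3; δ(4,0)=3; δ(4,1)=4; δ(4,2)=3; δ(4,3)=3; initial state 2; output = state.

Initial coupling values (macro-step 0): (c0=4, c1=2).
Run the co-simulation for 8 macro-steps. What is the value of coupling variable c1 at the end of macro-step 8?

macro 1: S0 reads c1=2 → after 3×micro: 3; S1 reads c0=4 → after 1×micro: 1 ⇒ (c0=3, c1=1)
macro 2: S0 reads c1=1 → after 3×micro: 4; S1 reads c0=3 → after 1×micro: 0 ⇒ (c0=4, c1=0)
macro 3: S0 reads c1=0 → after 3×micro: 4; S1 reads c0=4 → after 1×micro: 0 ⇒ (c0=4, c1=0)
macro 4: S0 reads c1=0 → after 3×micro: 4; S1 reads c0=4 → after 1×micro: 0 ⇒ (c0=4, c1=0)
macro 5: S0 reads c1=0 → after 3×micro: 4; S1 reads c0=4 → after 1×micro: 0 ⇒ (c0=4, c1=0)
macro 6: S0 reads c1=0 → after 3×micro: 4; S1 reads c0=4 → after 1×micro: 0 ⇒ (c0=4, c1=0)
macro 7: S0 reads c1=0 → after 3×micro: 4; S1 reads c0=4 → after 1×micro: 0 ⇒ (c0=4, c1=0)
macro 8: S0 reads c1=0 → after 3×micro: 4; S1 reads c0=4 → after 1×micro: 0 ⇒ (c0=4, c1=0)

c1 at macro-step 8 = 0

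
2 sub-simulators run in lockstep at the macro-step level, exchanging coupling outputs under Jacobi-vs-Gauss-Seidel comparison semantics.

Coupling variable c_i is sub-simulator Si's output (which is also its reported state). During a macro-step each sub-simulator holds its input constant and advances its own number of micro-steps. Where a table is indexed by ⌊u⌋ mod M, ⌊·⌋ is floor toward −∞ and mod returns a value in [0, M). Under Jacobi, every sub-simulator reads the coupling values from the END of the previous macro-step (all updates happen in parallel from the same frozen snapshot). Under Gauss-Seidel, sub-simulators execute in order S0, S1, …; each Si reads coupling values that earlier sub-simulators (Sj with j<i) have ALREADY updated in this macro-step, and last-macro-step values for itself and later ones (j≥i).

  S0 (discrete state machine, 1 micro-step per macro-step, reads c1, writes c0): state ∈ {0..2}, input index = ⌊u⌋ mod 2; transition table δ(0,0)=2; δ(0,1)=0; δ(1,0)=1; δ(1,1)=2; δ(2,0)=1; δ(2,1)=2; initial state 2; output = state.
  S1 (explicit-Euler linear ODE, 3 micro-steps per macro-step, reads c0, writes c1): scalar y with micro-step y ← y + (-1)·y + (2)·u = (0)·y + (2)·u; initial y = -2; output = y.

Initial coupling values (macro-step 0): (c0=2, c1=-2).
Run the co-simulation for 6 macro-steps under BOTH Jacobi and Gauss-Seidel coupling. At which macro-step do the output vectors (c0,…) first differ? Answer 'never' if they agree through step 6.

first divergence at macro-step: 1

[Jacobi] macro 1: S0 reads c1=-2 → after 1×micro: 1; S1 reads c0=2 → after 3×micro: 4 ⇒ (c0=1, c1=4)
[Jacobi] macro 2: S0 reads c1=4 → after 1×micro: 1; S1 reads c0=1 → after 3×micro: 2 ⇒ (c0=1, c1=2)
[Jacobi] macro 3: S0 reads c1=2 → after 1×micro: 1; S1 reads c0=1 → after 3×micro: 2 ⇒ (c0=1, c1=2)
[Jacobi] macro 4: S0 reads c1=2 → after 1×micro: 1; S1 reads c0=1 → after 3×micro: 2 ⇒ (c0=1, c1=2)
[Jacobi] macro 5: S0 reads c1=2 → after 1×micro: 1; S1 reads c0=1 → after 3×micro: 2 ⇒ (c0=1, c1=2)
[Jacobi] macro 6: S0 reads c1=2 → after 1×micro: 1; S1 reads c0=1 → after 3×micro: 2 ⇒ (c0=1, c1=2)
[Gauss-Seidel] macro 1: S0 reads c1=-2 → after 1×micro: 1; S1 reads c0=1 → after 3×micro: 2 ⇒ (c0=1, c1=2)
[Gauss-Seidel] macro 2: S0 reads c1=2 → after 1×micro: 1; S1 reads c0=1 → after 3×micro: 2 ⇒ (c0=1, c1=2)
[Gauss-Seidel] macro 3: S0 reads c1=2 → after 1×micro: 1; S1 reads c0=1 → after 3×micro: 2 ⇒ (c0=1, c1=2)
[Gauss-Seidel] macro 4: S0 reads c1=2 → after 1×micro: 1; S1 reads c0=1 → after 3×micro: 2 ⇒ (c0=1, c1=2)
[Gauss-Seidel] macro 5: S0 reads c1=2 → after 1×micro: 1; S1 reads c0=1 → after 3×micro: 2 ⇒ (c0=1, c1=2)
[Gauss-Seidel] macro 6: S0 reads c1=2 → after 1×micro: 1; S1 reads c0=1 → after 3×micro: 2 ⇒ (c0=1, c1=2)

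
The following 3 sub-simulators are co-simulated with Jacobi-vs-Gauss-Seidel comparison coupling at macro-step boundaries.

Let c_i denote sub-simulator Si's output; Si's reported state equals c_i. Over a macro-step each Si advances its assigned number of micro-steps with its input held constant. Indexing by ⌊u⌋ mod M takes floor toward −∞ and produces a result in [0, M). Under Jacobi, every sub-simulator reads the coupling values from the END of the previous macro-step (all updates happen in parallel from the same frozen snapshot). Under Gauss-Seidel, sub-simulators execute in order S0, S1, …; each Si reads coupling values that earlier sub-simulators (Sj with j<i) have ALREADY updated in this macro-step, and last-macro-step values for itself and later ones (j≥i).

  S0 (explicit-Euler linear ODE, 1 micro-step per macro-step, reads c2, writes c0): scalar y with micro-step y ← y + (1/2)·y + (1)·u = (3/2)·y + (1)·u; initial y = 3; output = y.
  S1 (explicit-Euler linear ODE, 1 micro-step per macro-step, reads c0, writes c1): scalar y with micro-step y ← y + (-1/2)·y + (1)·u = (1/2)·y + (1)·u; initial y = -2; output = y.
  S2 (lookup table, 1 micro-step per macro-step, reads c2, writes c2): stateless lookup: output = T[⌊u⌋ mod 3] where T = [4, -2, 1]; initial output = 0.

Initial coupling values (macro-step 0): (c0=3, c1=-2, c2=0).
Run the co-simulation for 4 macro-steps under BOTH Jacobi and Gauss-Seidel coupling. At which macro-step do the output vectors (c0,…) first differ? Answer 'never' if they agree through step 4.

[Jacobi] macro 1: S0 reads c2=0 → after 1×micro: 9/2; S1 reads c0=3 → after 1×micro: 2; S2 reads c2=0 → after 1×micro: 4 ⇒ (c0=9/2, c1=2, c2=4)
[Jacobi] macro 2: S0 reads c2=4 → after 1×micro: 43/4; S1 reads c0=9/2 → after 1×micro: 11/2; S2 reads c2=4 → after 1×micro: -2 ⇒ (c0=43/4, c1=11/2, c2=-2)
[Jacobi] macro 3: S0 reads c2=-2 → after 1×micro: 113/8; S1 reads c0=43/4 → after 1×micro: 27/2; S2 reads c2=-2 → after 1×micro: -2 ⇒ (c0=113/8, c1=27/2, c2=-2)
[Jacobi] macro 4: S0 reads c2=-2 → after 1×micro: 307/16; S1 reads c0=113/8 → after 1×micro: 167/8; S2 reads c2=-2 → after 1×micro: -2 ⇒ (c0=307/16, c1=167/8, c2=-2)
[Gauss-Seidel] macro 1: S0 reads c2=0 → after 1×micro: 9/2; S1 reads c0=9/2 → after 1×micro: 7/2; S2 reads c2=0 → after 1×micro: 4 ⇒ (c0=9/2, c1=7/2, c2=4)
[Gauss-Seidel] macro 2: S0 reads c2=4 → after 1×micro: 43/4; S1 reads c0=43/4 → after 1×micro: 25/2; S2 reads c2=4 → after 1×micro: -2 ⇒ (c0=43/4, c1=25/2, c2=-2)
[Gauss-Seidel] macro 3: S0 reads c2=-2 → after 1×micro: 113/8; S1 reads c0=113/8 → after 1×micro: 163/8; S2 reads c2=-2 → after 1×micro: -2 ⇒ (c0=113/8, c1=163/8, c2=-2)
[Gauss-Seidel] macro 4: S0 reads c2=-2 → after 1×micro: 307/16; S1 reads c0=307/16 → after 1×micro: 235/8; S2 reads c2=-2 → after 1×micro: -2 ⇒ (c0=307/16, c1=235/8, c2=-2)

first divergence at macro-step: 1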